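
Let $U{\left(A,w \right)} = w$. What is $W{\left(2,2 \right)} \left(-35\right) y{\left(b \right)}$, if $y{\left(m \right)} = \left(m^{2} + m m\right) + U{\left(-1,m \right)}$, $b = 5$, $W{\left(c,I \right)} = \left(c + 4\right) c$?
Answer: $-23100$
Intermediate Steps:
$W{\left(c,I \right)} = c \left(4 + c\right)$ ($W{\left(c,I \right)} = \left(4 + c\right) c = c \left(4 + c\right)$)
$y{\left(m \right)} = m + 2 m^{2}$ ($y{\left(m \right)} = \left(m^{2} + m m\right) + m = \left(m^{2} + m^{2}\right) + m = 2 m^{2} + m = m + 2 m^{2}$)
$W{\left(2,2 \right)} \left(-35\right) y{\left(b \right)} = 2 \left(4 + 2\right) \left(-35\right) 5 \left(1 + 2 \cdot 5\right) = 2 \cdot 6 \left(-35\right) 5 \left(1 + 10\right) = 12 \left(-35\right) 5 \cdot 11 = \left(-420\right) 55 = -23100$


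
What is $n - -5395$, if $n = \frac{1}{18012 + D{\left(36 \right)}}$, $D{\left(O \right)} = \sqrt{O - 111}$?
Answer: $\frac{583437279839}{108144073} - \frac{5 i \sqrt{3}}{324432219} \approx 5395.0 - 2.6694 \cdot 10^{-8} i$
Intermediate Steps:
$D{\left(O \right)} = \sqrt{-111 + O}$
$n = \frac{1}{18012 + 5 i \sqrt{3}}$ ($n = \frac{1}{18012 + \sqrt{-111 + 36}} = \frac{1}{18012 + \sqrt{-75}} = \frac{1}{18012 + 5 i \sqrt{3}} \approx 5.5519 \cdot 10^{-5} - 2.67 \cdot 10^{-8} i$)
$n - -5395 = \left(\frac{6004}{108144073} - \frac{5 i \sqrt{3}}{324432219}\right) - -5395 = \left(\frac{6004}{108144073} - \frac{5 i \sqrt{3}}{324432219}\right) + 5395 = \frac{583437279839}{108144073} - \frac{5 i \sqrt{3}}{324432219}$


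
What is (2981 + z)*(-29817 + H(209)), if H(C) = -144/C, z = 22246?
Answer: -157212065619/209 ≈ -7.5221e+8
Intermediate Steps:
(2981 + z)*(-29817 + H(209)) = (2981 + 22246)*(-29817 - 144/209) = 25227*(-29817 - 144*1/209) = 25227*(-29817 - 144/209) = 25227*(-6231897/209) = -157212065619/209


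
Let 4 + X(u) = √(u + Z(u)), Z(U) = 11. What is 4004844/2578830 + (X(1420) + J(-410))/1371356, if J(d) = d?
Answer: 6829601011/4398624370 + 3*√159/1371356 ≈ 1.5527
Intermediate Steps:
X(u) = -4 + √(11 + u) (X(u) = -4 + √(u + 11) = -4 + √(11 + u))
4004844/2578830 + (X(1420) + J(-410))/1371356 = 4004844/2578830 + ((-4 + √(11 + 1420)) - 410)/1371356 = 4004844*(1/2578830) + ((-4 + √1431) - 410)*(1/1371356) = 667474/429805 + ((-4 + 3*√159) - 410)*(1/1371356) = 667474/429805 + (-414 + 3*√159)*(1/1371356) = 667474/429805 + (-207/685678 + 3*√159/1371356) = 6829601011/4398624370 + 3*√159/1371356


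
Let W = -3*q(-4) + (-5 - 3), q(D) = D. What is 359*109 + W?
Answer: 39135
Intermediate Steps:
W = 4 (W = -3*(-4) + (-5 - 3) = 12 - 8 = 4)
359*109 + W = 359*109 + 4 = 39131 + 4 = 39135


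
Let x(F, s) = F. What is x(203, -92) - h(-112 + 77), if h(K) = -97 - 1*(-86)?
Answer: 214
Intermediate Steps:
h(K) = -11 (h(K) = -97 + 86 = -11)
x(203, -92) - h(-112 + 77) = 203 - 1*(-11) = 203 + 11 = 214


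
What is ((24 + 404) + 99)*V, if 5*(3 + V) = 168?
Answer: 80631/5 ≈ 16126.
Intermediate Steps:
V = 153/5 (V = -3 + (1/5)*168 = -3 + 168/5 = 153/5 ≈ 30.600)
((24 + 404) + 99)*V = ((24 + 404) + 99)*(153/5) = (428 + 99)*(153/5) = 527*(153/5) = 80631/5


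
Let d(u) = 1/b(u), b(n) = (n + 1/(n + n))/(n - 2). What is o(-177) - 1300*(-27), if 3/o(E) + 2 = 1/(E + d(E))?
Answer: 776281094469/22117213 ≈ 35099.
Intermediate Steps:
b(n) = (n + 1/(2*n))/(-2 + n)
d(u) = u*(-2 + u)/(1/2 + u**2) (d(u) = 1/((1/2 + u**2)/(u*(-2 + u))) = u*(-2 + u)/(1/2 + u**2))
o(E) = 3/(-2 + 1/(E + 2*E*(-2 + E)/(1 + 2*E**2)))
o(-177) - 1300*(-27) = 3*(-177)*(3 - 2*(-177) - 2*(-177)**2)/(-1 - 6*(-177) + 2*(-177)**2 + 4*(-177)**3) - 1300*(-27) = 3*(-177)*(3 + 354 - 2*31329)/(-1 + 1062 + 2*31329 + 4*(-5545233)) - 1*(-35100) = 3*(-177)*(3 + 354 - 62658)/(-1 + 1062 + 62658 - 22180932) + 35100 = 3*(-177)*(-62301)/(-22117213) + 35100 = 3*(-177)*(-1/22117213)*(-62301) + 35100 = -33081831/22117213 + 35100 = 776281094469/22117213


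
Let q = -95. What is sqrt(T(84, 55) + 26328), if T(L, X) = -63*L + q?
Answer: sqrt(20941) ≈ 144.71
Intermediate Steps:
T(L, X) = -95 - 63*L (T(L, X) = -63*L - 95 = -95 - 63*L)
sqrt(T(84, 55) + 26328) = sqrt((-95 - 63*84) + 26328) = sqrt((-95 - 5292) + 26328) = sqrt(-5387 + 26328) = sqrt(20941)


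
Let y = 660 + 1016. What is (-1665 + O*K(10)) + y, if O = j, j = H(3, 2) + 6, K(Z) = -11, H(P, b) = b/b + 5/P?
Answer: -253/3 ≈ -84.333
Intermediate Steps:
H(P, b) = 1 + 5/P
j = 26/3 (j = (5 + 3)/3 + 6 = (⅓)*8 + 6 = 8/3 + 6 = 26/3 ≈ 8.6667)
O = 26/3 ≈ 8.6667
y = 1676
(-1665 + O*K(10)) + y = (-1665 + (26/3)*(-11)) + 1676 = (-1665 - 286/3) + 1676 = -5281/3 + 1676 = -253/3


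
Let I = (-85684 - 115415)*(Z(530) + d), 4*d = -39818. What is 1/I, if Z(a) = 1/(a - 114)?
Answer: 416/832765237029 ≈ 4.9954e-10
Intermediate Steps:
d = -19909/2 (d = (¼)*(-39818) = -19909/2 ≈ -9954.5)
Z(a) = 1/(-114 + a)
I = 832765237029/416 (I = (-85684 - 115415)*(1/(-114 + 530) - 19909/2) = -201099*(1/416 - 19909/2) = -201099*(-4141071/416) = 832765237029/416 ≈ 2.0018e+9)
1/I = 1/(832765237029/416) = 416/832765237029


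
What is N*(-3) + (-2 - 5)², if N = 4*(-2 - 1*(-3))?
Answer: 37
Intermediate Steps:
N = 4 (N = 4*(-2 + 3) = 4*1 = 4)
N*(-3) + (-2 - 5)² = 4*(-3) + (-2 - 5)² = -12 + (-7)² = -12 + 49 = 37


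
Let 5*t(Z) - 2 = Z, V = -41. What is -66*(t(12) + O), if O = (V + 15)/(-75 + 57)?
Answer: -4202/15 ≈ -280.13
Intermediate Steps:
O = 13/9 (O = (-41 + 15)/(-75 + 57) = -26/(-18) = -26*(-1/18) = 13/9 ≈ 1.4444)
t(Z) = 2/5 + Z/5
-66*(t(12) + O) = -66*((2/5 + (1/5)*12) + 13/9) = -66*((2/5 + 12/5) + 13/9) = -66*(14/5 + 13/9) = -66*191/45 = -4202/15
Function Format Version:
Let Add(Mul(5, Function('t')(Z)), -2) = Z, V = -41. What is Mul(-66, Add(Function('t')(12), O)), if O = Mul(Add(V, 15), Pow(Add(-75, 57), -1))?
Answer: Rational(-4202, 15) ≈ -280.13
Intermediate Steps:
O = Rational(13, 9) (O = Mul(Add(-41, 15), Pow(Add(-75, 57), -1)) = Mul(-26, Pow(-18, -1)) = Mul(-26, Rational(-1, 18)) = Rational(13, 9) ≈ 1.4444)
Function('t')(Z) = Add(Rational(2, 5), Mul(Rational(1, 5), Z))
Mul(-66, Add(Function('t')(12), O)) = Mul(-66, Add(Add(Rational(2, 5), Mul(Rational(1, 5), 12)), Rational(13, 9))) = Mul(-66, Add(Add(Rational(2, 5), Rational(12, 5)), Rational(13, 9))) = Mul(-66, Add(Rational(14, 5), Rational(13, 9))) = Mul(-66, Rational(191, 45)) = Rational(-4202, 15)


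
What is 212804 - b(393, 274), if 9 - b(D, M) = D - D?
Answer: 212795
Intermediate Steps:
b(D, M) = 9 (b(D, M) = 9 - (D - D) = 9 - 1*0 = 9 + 0 = 9)
212804 - b(393, 274) = 212804 - 1*9 = 212804 - 9 = 212795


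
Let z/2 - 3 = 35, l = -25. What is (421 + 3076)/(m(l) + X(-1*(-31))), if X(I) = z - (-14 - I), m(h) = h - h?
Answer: 3497/121 ≈ 28.901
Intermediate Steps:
m(h) = 0
z = 76 (z = 6 + 2*35 = 6 + 70 = 76)
X(I) = 90 + I (X(I) = 76 - (-14 - I) = 76 + (14 + I) = 90 + I)
(421 + 3076)/(m(l) + X(-1*(-31))) = (421 + 3076)/(0 + (90 - 1*(-31))) = 3497/(0 + (90 + 31)) = 3497/(0 + 121) = 3497/121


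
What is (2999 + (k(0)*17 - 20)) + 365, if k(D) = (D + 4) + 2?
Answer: 3446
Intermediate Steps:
k(D) = 6 + D (k(D) = (4 + D) + 2 = 6 + D)
(2999 + (k(0)*17 - 20)) + 365 = (2999 + ((6 + 0)*17 - 20)) + 365 = (2999 + (6*17 - 20)) + 365 = (2999 + (102 - 20)) + 365 = (2999 + 82) + 365 = 3081 + 365 = 3446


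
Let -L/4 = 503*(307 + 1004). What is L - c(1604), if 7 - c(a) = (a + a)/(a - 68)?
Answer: -506445487/192 ≈ -2.6377e+6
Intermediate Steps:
c(a) = 7 - 2*a/(-68 + a) (c(a) = 7 - (a + a)/(a - 68) = 7 - 2*a/(-68 + a))
L = -2637732 (L = -2012*(307 + 1004) = -2012*1311 = -4*659433 = -2637732)
L - c(1604) = -2637732 - (-476 + 5*1604)/(-68 + 1604) = -2637732 - (-476 + 8020)/1536 = -2637732 - 7544/1536 = -2637732 - 1*943/192 = -2637732 - 943/192 = -506445487/192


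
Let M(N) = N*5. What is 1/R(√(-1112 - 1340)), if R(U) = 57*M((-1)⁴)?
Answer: 1/285 ≈ 0.0035088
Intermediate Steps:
M(N) = 5*N
R(U) = 285 (R(U) = 57*(5*(-1)⁴) = 57*(5*1) = 57*5 = 285)
1/R(√(-1112 - 1340)) = 1/285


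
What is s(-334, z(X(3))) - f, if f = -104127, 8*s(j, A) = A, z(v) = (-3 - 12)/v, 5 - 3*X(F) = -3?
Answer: 6664083/64 ≈ 1.0413e+5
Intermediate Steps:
X(F) = 8/3 (X(F) = 5/3 - ⅓*(-3) = 5/3 + 1 = 8/3)
z(v) = -15/v
s(j, A) = A/8
s(-334, z(X(3))) - f = (-15/8/3)/8 - 1*(-104127) = (-15*3/8)/8 + 104127 = (⅛)*(-45/8) + 104127 = -45/64 + 104127 = 6664083/64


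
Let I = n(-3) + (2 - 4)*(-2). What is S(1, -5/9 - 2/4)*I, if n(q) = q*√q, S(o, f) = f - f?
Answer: 0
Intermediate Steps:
S(o, f) = 0
n(q) = q^(3/2)
I = 4 - 3*I*√3 (I = (-3)^(3/2) + (2 - 4)*(-2) = -3*I*√3 - 2*(-2) = -3*I*√3 + 4 = 4 - 3*I*√3 ≈ 4.0 - 5.1962*I)
S(1, -5/9 - 2/4)*I = 0*(4 - 3*I*√3) = 0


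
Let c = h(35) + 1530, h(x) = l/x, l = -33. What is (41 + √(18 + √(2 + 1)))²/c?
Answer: 35*(41 + √(18 + √3))²/53517 ≈ 1.3505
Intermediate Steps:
h(x) = -33/x
c = 53517/35 (c = -33/35 + 1530 = 53517/35 ≈ 1529.1)
(41 + √(18 + √(2 + 1)))²/c = (41 + √(18 + √(2 + 1)))²/(53517/35) = (41 + √(18 + √3))²*(35/53517) = 35*(41 + √(18 + √3))²/53517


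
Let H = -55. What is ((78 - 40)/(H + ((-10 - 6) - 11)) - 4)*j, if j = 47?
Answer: -8601/41 ≈ -209.78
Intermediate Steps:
((78 - 40)/(H + ((-10 - 6) - 11)) - 4)*j = ((78 - 40)/(-55 + ((-10 - 6) - 11)) - 4)*47 = (38/(-55 + (-16 - 11)) - 4)*47 = (38/(-55 - 27) - 4)*47 = (38/(-82) - 4)*47 = (38*(-1/82) - 4)*47 = (-19/41 - 4)*47 = -183/41*47 = -8601/41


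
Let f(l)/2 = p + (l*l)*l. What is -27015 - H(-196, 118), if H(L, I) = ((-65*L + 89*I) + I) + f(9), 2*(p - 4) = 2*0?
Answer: -51841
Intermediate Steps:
p = 4 (p = 4 + (2*0)/2 = 4 + (½)*0 = 4 + 0 = 4)
f(l) = 8 + 2*l³ (f(l) = 2*(4 + (l*l)*l) = 2*(4 + l²*l) = 2*(4 + l³) = 8 + 2*l³)
H(L, I) = 1466 - 65*L + 90*I (H(L, I) = ((-65*L + 89*I) + I) + (8 + 2*9³) = (-65*L + 90*I) + (8 + 2*729) = (-65*L + 90*I) + (8 + 1458) = (-65*L + 90*I) + 1466 = 1466 - 65*L + 90*I)
-27015 - H(-196, 118) = -27015 - (1466 - 65*(-196) + 90*118) = -27015 - (1466 + 12740 + 10620) = -27015 - 1*24826 = -27015 - 24826 = -51841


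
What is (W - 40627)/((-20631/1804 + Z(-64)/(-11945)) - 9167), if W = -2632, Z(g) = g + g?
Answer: 932178674020/197783872643 ≈ 4.7131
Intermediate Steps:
Z(g) = 2*g
(W - 40627)/((-20631/1804 + Z(-64)/(-11945)) - 9167) = (-2632 - 40627)/((-20631/1804 + (2*(-64))/(-11945)) - 9167) = -43259/((-20631*1/1804 - 128*(-1/11945)) - 9167) = -43259/((-20631/1804 + 128/11945) - 9167) = -43259/(-246206383/21548780 - 9167) = -43259/(-197783872643/21548780) = -43259*(-21548780/197783872643) = 932178674020/197783872643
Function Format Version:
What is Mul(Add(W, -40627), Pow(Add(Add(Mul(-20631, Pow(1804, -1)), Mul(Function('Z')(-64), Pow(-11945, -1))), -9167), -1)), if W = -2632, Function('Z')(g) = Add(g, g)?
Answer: Rational(932178674020, 197783872643) ≈ 4.7131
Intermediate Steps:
Function('Z')(g) = Mul(2, g)
Mul(Add(W, -40627), Pow(Add(Add(Mul(-20631, Pow(1804, -1)), Mul(Function('Z')(-64), Pow(-11945, -1))), -9167), -1)) = Mul(Add(-2632, -40627), Pow(Add(Add(Mul(-20631, Pow(1804, -1)), Mul(Mul(2, -64), Pow(-11945, -1))), -9167), -1)) = Mul(-43259, Pow(Add(Add(Mul(-20631, Rational(1, 1804)), Mul(-128, Rational(-1, 11945))), -9167), -1)) = Mul(-43259, Pow(Add(Add(Rational(-20631, 1804), Rational(128, 11945)), -9167), -1)) = Mul(-43259, Pow(Add(Rational(-246206383, 21548780), -9167), -1)) = Mul(-43259, Pow(Rational(-197783872643, 21548780), -1)) = Mul(-43259, Rational(-21548780, 197783872643)) = Rational(932178674020, 197783872643)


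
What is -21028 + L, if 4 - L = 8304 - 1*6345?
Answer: -22983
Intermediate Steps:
L = -1955 (L = 4 - (8304 - 1*6345) = 4 - (8304 - 6345) = 4 - 1*1959 = 4 - 1959 = -1955)
-21028 + L = -21028 - 1955 = -22983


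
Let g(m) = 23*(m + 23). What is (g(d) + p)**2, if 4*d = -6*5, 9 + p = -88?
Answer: 269361/4 ≈ 67340.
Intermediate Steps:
p = -97 (p = -9 - 88 = -97)
d = -15/2 (d = (-6*5)/4 = (1/4)*(-30) = -15/2 ≈ -7.5000)
g(m) = 529 + 23*m (g(m) = 23*(23 + m) = 529 + 23*m)
(g(d) + p)**2 = ((529 + 23*(-15/2)) - 97)**2 = ((529 - 345/2) - 97)**2 = (713/2 - 97)**2 = (519/2)**2 = 269361/4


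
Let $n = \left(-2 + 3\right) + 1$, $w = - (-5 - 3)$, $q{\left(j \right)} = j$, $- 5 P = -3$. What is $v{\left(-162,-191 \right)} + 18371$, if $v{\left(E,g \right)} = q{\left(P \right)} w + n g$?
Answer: $\frac{89969}{5} \approx 17994.0$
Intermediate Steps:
$P = \frac{3}{5}$ ($P = \left(- \frac{1}{5}\right) \left(-3\right) = \frac{3}{5} \approx 0.6$)
$w = 8$ ($w = \left(-1\right) \left(-8\right) = 8$)
$n = 2$ ($n = 1 + 1 = 2$)
$v{\left(E,g \right)} = \frac{24}{5} + 2 g$ ($v{\left(E,g \right)} = \frac{3}{5} \cdot 8 + 2 g = \frac{24}{5} + 2 g$)
$v{\left(-162,-191 \right)} + 18371 = \left(\frac{24}{5} + 2 \left(-191\right)\right) + 18371 = \left(\frac{24}{5} - 382\right) + 18371 = - \frac{1886}{5} + 18371 = \frac{89969}{5}$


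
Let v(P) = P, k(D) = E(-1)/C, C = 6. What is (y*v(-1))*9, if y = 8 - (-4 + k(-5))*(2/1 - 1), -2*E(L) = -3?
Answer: -423/4 ≈ -105.75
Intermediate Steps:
E(L) = 3/2 (E(L) = -½*(-3) = 3/2)
k(D) = ¼ (k(D) = (3/2)/6 = (3/2)*(⅙) = ¼)
y = 47/4 (y = 8 - (-4 + ¼)*(2/1 - 1) = 8 - (-15)*(2*1 - 1)/4 = 8 - (-15)*(2 - 1)/4 = 8 - (-15)/4 = 8 - 1*(-15/4) = 8 + 15/4 = 47/4 ≈ 11.750)
(y*v(-1))*9 = ((47/4)*(-1))*9 = -47/4*9 = -423/4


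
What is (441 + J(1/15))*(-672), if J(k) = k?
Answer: -1481984/5 ≈ -2.9640e+5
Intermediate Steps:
(441 + J(1/15))*(-672) = (441 + 1/15)*(-672) = (6616/15)*(-672) = -1481984/5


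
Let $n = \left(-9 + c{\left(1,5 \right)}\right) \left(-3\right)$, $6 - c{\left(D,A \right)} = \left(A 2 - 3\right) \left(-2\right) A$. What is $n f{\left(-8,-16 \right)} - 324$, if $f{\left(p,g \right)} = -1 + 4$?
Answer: $-927$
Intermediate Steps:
$f{\left(p,g \right)} = 3$
$c{\left(D,A \right)} = 6 - A \left(6 - 4 A\right)$ ($c{\left(D,A \right)} = 6 - \left(A 2 - 3\right) \left(-2\right) A = 6 - \left(2 A - 3\right) \left(-2\right) A = 6 - \left(-3 + 2 A\right) \left(-2\right) A = 6 - \left(6 - 4 A\right) A = 6 - A \left(6 - 4 A\right)$)
$n = -201$ ($n = \left(-9 + \left(6 - 30 + 4 \cdot 5^{2}\right)\right) \left(-3\right) = \left(-9 + \left(6 - 30 + 4 \cdot 25\right)\right) \left(-3\right) = \left(-9 + \left(6 - 30 + 100\right)\right) \left(-3\right) = \left(-9 + 76\right) \left(-3\right) = 67 \left(-3\right) = -201$)
$n f{\left(-8,-16 \right)} - 324 = \left(-201\right) 3 - 324 = -603 - 324 = -927$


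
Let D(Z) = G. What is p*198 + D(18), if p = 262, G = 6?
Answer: 51882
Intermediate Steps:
D(Z) = 6
p*198 + D(18) = 262*198 + 6 = 51876 + 6 = 51882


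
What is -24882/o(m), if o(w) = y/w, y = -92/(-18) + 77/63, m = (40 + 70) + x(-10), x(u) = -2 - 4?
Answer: -7763184/19 ≈ -4.0859e+5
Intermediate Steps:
x(u) = -6
m = 104 (m = (40 + 70) - 6 = 110 - 6 = 104)
y = 19/3 (y = -92*(-1/18) + 77*(1/63) = 46/9 + 11/9 = 19/3 ≈ 6.3333)
o(w) = 19/(3*w)
-24882/o(m) = -24882/((19/3)/104) = -24882/((19/3)*(1/104)) = -24882/19/312 = -24882*312/19 = -7763184/19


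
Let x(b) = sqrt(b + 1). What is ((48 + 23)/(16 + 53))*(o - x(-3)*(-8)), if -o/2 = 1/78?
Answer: -71/2691 + 568*I*sqrt(2)/69 ≈ -0.026384 + 11.642*I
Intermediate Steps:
x(b) = sqrt(1 + b)
o = -1/39 (o = -2/78 = -2*1/78 = -1/39 ≈ -0.025641)
((48 + 23)/(16 + 53))*(o - x(-3)*(-8)) = ((48 + 23)/(16 + 53))*(-1/39 - sqrt(1 - 3)*(-8)) = (71/69)*(-1/39 - sqrt(-2)*(-8)) = (71*(1/69))*(-1/39 - I*sqrt(2)*(-8)) = 71*(-1/39 - (-8)*I*sqrt(2))/69 = 71*(-1/39 + 8*I*sqrt(2))/69 = -71/2691 + 568*I*sqrt(2)/69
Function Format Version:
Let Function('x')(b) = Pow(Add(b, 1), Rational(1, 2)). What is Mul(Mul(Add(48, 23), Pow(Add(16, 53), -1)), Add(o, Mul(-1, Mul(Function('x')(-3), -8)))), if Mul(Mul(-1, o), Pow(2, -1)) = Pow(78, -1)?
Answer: Add(Rational(-71, 2691), Mul(Rational(568, 69), I, Pow(2, Rational(1, 2)))) ≈ Add(-0.026384, Mul(11.642, I))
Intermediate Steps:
Function('x')(b) = Pow(Add(1, b), Rational(1, 2))
o = Rational(-1, 39) (o = Mul(-2, Pow(78, -1)) = Mul(-2, Rational(1, 78)) = Rational(-1, 39) ≈ -0.025641)
Mul(Mul(Add(48, 23), Pow(Add(16, 53), -1)), Add(o, Mul(-1, Mul(Function('x')(-3), -8)))) = Mul(Mul(Add(48, 23), Pow(Add(16, 53), -1)), Add(Rational(-1, 39), Mul(-1, Mul(Pow(Add(1, -3), Rational(1, 2)), -8)))) = Mul(Mul(71, Pow(69, -1)), Add(Rational(-1, 39), Mul(-1, Mul(Pow(-2, Rational(1, 2)), -8)))) = Mul(Mul(71, Rational(1, 69)), Add(Rational(-1, 39), Mul(-1, Mul(Mul(I, Pow(2, Rational(1, 2))), -8)))) = Mul(Rational(71, 69), Add(Rational(-1, 39), Mul(-1, Mul(-8, I, Pow(2, Rational(1, 2)))))) = Mul(Rational(71, 69), Add(Rational(-1, 39), Mul(8, I, Pow(2, Rational(1, 2))))) = Add(Rational(-71, 2691), Mul(Rational(568, 69), I, Pow(2, Rational(1, 2))))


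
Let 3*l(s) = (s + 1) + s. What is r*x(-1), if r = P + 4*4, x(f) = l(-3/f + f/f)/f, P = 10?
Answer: -78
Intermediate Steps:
l(s) = 1/3 + 2*s/3 (l(s) = ((s + 1) + s)/3 = ((1 + s) + s)/3 = (1 + 2*s)/3 = 1/3 + 2*s/3)
x(f) = (1 - 2/f)/f (x(f) = (1/3 + 2*(-3/f + f/f)/3)/f = (1/3 + 2*(-3/f + 1)/3)/f = (1/3 + 2*(1 - 3/f)/3)/f = (1/3 + (2/3 - 2/f))/f = (1 - 2/f)/f)
r = 26 (r = 10 + 4*4 = 10 + 16 = 26)
r*x(-1) = 26*((-2 - 1)/(-1)**2) = 26*(1*(-3)) = 26*(-3) = -78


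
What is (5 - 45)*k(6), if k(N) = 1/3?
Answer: -40/3 ≈ -13.333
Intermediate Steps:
k(N) = ⅓
(5 - 45)*k(6) = (5 - 45)*(⅓) = -40*⅓ = -40/3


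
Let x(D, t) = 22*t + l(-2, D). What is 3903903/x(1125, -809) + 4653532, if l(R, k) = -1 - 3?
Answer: 9204252529/1978 ≈ 4.6533e+6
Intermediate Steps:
l(R, k) = -4
x(D, t) = -4 + 22*t (x(D, t) = 22*t - 4 = -4 + 22*t)
3903903/x(1125, -809) + 4653532 = 3903903/(-4 + 22*(-809)) + 4653532 = 3903903/(-4 - 17798) + 4653532 = 3903903/(-17802) + 4653532 = 3903903*(-1/17802) + 4653532 = -433767/1978 + 4653532 = 9204252529/1978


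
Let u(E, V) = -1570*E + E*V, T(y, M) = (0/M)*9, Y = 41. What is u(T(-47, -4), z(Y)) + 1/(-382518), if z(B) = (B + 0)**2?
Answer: -1/382518 ≈ -2.6143e-6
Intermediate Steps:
T(y, M) = 0 (T(y, M) = 0*9 = 0)
z(B) = B**2
u(T(-47, -4), z(Y)) + 1/(-382518) = 0*(-1570 + 41**2) + 1/(-382518) = 0*(-1570 + 1681) - 1/382518 = 0*111 - 1/382518 = 0 - 1/382518 = -1/382518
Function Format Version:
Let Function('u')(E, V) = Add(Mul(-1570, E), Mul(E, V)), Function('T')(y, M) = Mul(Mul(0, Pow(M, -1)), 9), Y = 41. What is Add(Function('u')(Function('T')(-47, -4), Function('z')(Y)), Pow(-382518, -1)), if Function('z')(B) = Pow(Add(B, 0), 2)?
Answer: Rational(-1, 382518) ≈ -2.6143e-6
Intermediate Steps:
Function('T')(y, M) = 0 (Function('T')(y, M) = Mul(0, 9) = 0)
Function('z')(B) = Pow(B, 2)
Add(Function('u')(Function('T')(-47, -4), Function('z')(Y)), Pow(-382518, -1)) = Add(Mul(0, Add(-1570, Pow(41, 2))), Pow(-382518, -1)) = Add(Mul(0, Add(-1570, 1681)), Rational(-1, 382518)) = Add(Mul(0, 111), Rational(-1, 382518)) = Add(0, Rational(-1, 382518)) = Rational(-1, 382518)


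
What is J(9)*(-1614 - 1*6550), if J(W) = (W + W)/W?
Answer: -16328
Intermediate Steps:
J(W) = 2 (J(W) = (2*W)/W = 2)
J(9)*(-1614 - 1*6550) = 2*(-1614 - 1*6550) = 2*(-1614 - 6550) = 2*(-8164) = -16328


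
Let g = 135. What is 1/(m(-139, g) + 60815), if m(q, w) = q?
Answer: 1/60676 ≈ 1.6481e-5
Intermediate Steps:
1/(m(-139, g) + 60815) = 1/(-139 + 60815) = 1/60676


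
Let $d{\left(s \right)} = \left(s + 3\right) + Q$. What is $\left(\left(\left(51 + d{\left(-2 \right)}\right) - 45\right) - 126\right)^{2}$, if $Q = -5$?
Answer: $15376$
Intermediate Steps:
$d{\left(s \right)} = -2 + s$ ($d{\left(s \right)} = \left(s + 3\right) - 5 = \left(3 + s\right) - 5 = -2 + s$)
$\left(\left(\left(51 + d{\left(-2 \right)}\right) - 45\right) - 126\right)^{2} = \left(\left(\left(51 - 4\right) - 45\right) - 126\right)^{2} = \left(\left(47 - 45\right) - 126\right)^{2} = \left(2 - 126\right)^{2} = \left(-124\right)^{2} = 15376$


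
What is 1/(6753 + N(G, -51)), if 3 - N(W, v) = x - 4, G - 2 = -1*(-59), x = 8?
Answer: 1/6752 ≈ 0.00014810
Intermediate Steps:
G = 61 (G = 2 - 1*(-59) = 2 + 59 = 61)
N(W, v) = -1 (N(W, v) = 3 - (8 - 4) = 3 - 1*4 = 3 - 4 = -1)
1/(6753 + N(G, -51)) = 1/(6753 - 1) = 1/6752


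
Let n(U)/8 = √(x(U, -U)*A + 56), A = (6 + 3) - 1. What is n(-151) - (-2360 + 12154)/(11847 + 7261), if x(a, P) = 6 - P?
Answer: -4897/9554 + 32*I*√69 ≈ -0.51256 + 265.81*I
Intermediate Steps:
A = 8 (A = 9 - 1 = 8)
n(U) = 8*√(104 + 8*U) (n(U) = 8*√((6 - (-1)*U)*8 + 56) = 8*√((6 + U)*8 + 56) = 8*√((48 + 8*U) + 56) = 8*√(104 + 8*U))
n(-151) - (-2360 + 12154)/(11847 + 7261) = 16*√(26 + 2*(-151)) - (-2360 + 12154)/(11847 + 7261) = 16*√(26 - 302) - 9794/19108 = 16*√(-276) - 9794/19108 = 16*(2*I*√69) - 1*4897/9554 = 32*I*√69 - 4897/9554 = -4897/9554 + 32*I*√69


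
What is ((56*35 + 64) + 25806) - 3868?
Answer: 23962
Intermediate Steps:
((56*35 + 64) + 25806) - 3868 = ((1960 + 64) + 25806) - 3868 = (2024 + 25806) - 3868 = 27830 - 3868 = 23962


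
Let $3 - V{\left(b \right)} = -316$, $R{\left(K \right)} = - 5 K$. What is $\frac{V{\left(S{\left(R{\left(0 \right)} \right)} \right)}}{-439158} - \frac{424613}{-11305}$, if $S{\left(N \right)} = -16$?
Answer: $\frac{26638369937}{709240170} \approx 37.559$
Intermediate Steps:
$V{\left(b \right)} = 319$ ($V{\left(b \right)} = 3 - -316 = 3 + 316 = 319$)
$\frac{V{\left(S{\left(R{\left(0 \right)} \right)} \right)}}{-439158} - \frac{424613}{-11305} = \frac{319}{-439158} - \frac{424613}{-11305} = 319 \left(- \frac{1}{439158}\right) - - \frac{60659}{1615} = - \frac{319}{439158} + \frac{60659}{1615} = \frac{26638369937}{709240170}$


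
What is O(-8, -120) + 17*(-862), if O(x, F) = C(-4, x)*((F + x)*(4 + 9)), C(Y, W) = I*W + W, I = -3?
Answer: -41278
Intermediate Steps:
C(Y, W) = -2*W (C(Y, W) = -3*W + W = -2*W)
O(x, F) = -2*x*(13*F + 13*x) (O(x, F) = (-2*x)*((F + x)*(4 + 9)) = (-2*x)*((F + x)*13) = (-2*x)*(13*F + 13*x) = -2*x*(13*F + 13*x))
O(-8, -120) + 17*(-862) = -26*(-8)*(-120 - 8) + 17*(-862) = -26*(-8)*(-128) - 14654 = -26624 - 14654 = -41278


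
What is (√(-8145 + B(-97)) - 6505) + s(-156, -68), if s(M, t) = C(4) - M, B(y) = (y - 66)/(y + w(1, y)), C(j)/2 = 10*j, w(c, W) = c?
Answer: -6269 + I*√4690542/24 ≈ -6269.0 + 90.24*I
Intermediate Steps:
C(j) = 20*j (C(j) = 2*(10*j) = 20*j)
B(y) = (-66 + y)/(1 + y) (B(y) = (y - 66)/(y + 1) = (-66 + y)/(1 + y))
s(M, t) = 80 - M (s(M, t) = 20*4 - M = 80 - M)
(√(-8145 + B(-97)) - 6505) + s(-156, -68) = (√(-8145 + (-66 - 97)/(1 - 97)) - 6505) + (80 - 1*(-156)) = (√(-8145 - 163/(-96)) - 6505) + (80 + 156) = (√(-8145 - 1/96*(-163)) - 6505) + 236 = (√(-8145 + 163/96) - 6505) + 236 = (√(-781757/96) - 6505) + 236 = (I*√4690542/24 - 6505) + 236 = (-6505 + I*√4690542/24) + 236 = -6269 + I*√4690542/24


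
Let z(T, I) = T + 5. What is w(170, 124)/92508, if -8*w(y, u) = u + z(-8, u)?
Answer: -121/740064 ≈ -0.00016350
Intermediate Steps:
z(T, I) = 5 + T
w(y, u) = 3/8 - u/8 (w(y, u) = -(u + (5 - 8))/8 = -(u - 3)/8 = -(-3 + u)/8 = 3/8 - u/8)
w(170, 124)/92508 = (3/8 - ⅛*124)/92508 = (3/8 - 31/2)*(1/92508) = -121/8*1/92508 = -121/740064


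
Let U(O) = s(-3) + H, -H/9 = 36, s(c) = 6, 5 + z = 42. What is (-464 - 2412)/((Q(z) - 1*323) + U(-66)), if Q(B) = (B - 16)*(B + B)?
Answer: -2876/913 ≈ -3.1501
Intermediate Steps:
z = 37 (z = -5 + 42 = 37)
H = -324 (H = -9*36 = -324)
U(O) = -318 (U(O) = 6 - 324 = -318)
Q(B) = 2*B*(-16 + B) (Q(B) = (-16 + B)*(2*B) = 2*B*(-16 + B))
(-464 - 2412)/((Q(z) - 1*323) + U(-66)) = (-464 - 2412)/((2*37*(-16 + 37) - 1*323) - 318) = -2876/((2*37*21 - 323) - 318) = -2876/((1554 - 323) - 318) = -2876/(1231 - 318) = -2876/913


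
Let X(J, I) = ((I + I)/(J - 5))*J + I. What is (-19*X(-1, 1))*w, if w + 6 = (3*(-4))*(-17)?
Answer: -5016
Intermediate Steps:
w = 198 (w = -6 + (3*(-4))*(-17) = -6 - 12*(-17) = -6 + 204 = 198)
X(J, I) = I + 2*I*J/(-5 + J) (X(J, I) = ((2*I)/(-5 + J))*J + I = (2*I/(-5 + J))*J + I = 2*I*J/(-5 + J) + I = I + 2*I*J/(-5 + J))
(-19*X(-1, 1))*w = -19*(-5 + 3*(-1))/(-5 - 1)*198 = -19*(-5 - 3)/(-6)*198 = -19*(-1)*(-8)/6*198 = -19*4/3*198 = -76/3*198 = -5016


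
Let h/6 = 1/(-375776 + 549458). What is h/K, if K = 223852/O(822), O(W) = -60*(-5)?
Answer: 25/539986987 ≈ 4.6297e-8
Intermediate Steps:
O(W) = 300
K = 55963/75 (K = 223852/300 = 223852*(1/300) = 55963/75 ≈ 746.17)
h = 1/28947 (h = 6/(-375776 + 549458) = 6/173682 = 6*(1/173682) = 1/28947 ≈ 3.4546e-5)
h/K = 1/(28947*(55963/75)) = (1/28947)*(75/55963) = 25/539986987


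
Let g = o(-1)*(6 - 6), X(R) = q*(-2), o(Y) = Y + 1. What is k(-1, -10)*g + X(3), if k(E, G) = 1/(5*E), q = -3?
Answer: 6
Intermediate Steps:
o(Y) = 1 + Y
X(R) = 6 (X(R) = -3*(-2) = 6)
k(E, G) = 1/(5*E)
g = 0 (g = (1 - 1)*(6 - 6) = 0*0 = 0)
k(-1, -10)*g + X(3) = ((⅕)/(-1))*0 + 6 = ((⅕)*(-1))*0 + 6 = -⅕*0 + 6 = 0 + 6 = 6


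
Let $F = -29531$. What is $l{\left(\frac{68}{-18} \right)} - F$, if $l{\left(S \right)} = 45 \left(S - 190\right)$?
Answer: $20811$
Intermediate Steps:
$l{\left(S \right)} = -8550 + 45 S$ ($l{\left(S \right)} = 45 \left(-190 + S\right) = -8550 + 45 S$)
$l{\left(\frac{68}{-18} \right)} - F = \left(-8550 + 45 \frac{68}{-18}\right) - -29531 = \left(-8550 + 45 \cdot 68 \left(- \frac{1}{18}\right)\right) + 29531 = \left(-8550 + 45 \left(- \frac{34}{9}\right)\right) + 29531 = \left(-8550 - 170\right) + 29531 = -8720 + 29531 = 20811$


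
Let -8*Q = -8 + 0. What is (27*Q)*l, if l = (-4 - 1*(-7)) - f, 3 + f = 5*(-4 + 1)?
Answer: 567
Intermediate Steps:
Q = 1 (Q = -(-8 + 0)/8 = -⅛*(-8) = 1)
f = -18 (f = -3 + 5*(-4 + 1) = -3 + 5*(-3) = -3 - 15 = -18)
l = 21 (l = (-4 - 1*(-7)) - 1*(-18) = (-4 + 7) + 18 = 3 + 18 = 21)
(27*Q)*l = (27*1)*21 = 27*21 = 567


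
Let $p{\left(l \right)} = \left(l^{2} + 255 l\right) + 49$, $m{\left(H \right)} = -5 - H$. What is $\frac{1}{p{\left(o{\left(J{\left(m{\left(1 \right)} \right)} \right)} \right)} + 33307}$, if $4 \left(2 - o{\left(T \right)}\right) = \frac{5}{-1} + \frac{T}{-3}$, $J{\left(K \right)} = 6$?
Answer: $\frac{16}{549221} \approx 2.9132 \cdot 10^{-5}$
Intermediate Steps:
$o{\left(T \right)} = \frac{13}{4} + \frac{T}{12}$ ($o{\left(T \right)} = 2 - \frac{\frac{5}{-1} + \frac{T}{-3}}{4} = 2 - \frac{5 \left(-1\right) + T \left(- \frac{1}{3}\right)}{4} = 2 - \frac{-5 - \frac{T}{3}}{4} = 2 + \left(\frac{5}{4} + \frac{T}{12}\right) = \frac{13}{4} + \frac{T}{12}$)
$p{\left(l \right)} = 49 + l^{2} + 255 l$
$\frac{1}{p{\left(o{\left(J{\left(m{\left(1 \right)} \right)} \right)} \right)} + 33307} = \frac{1}{\left(49 + \left(\frac{13}{4} + \frac{1}{12} \cdot 6\right)^{2} + 255 \left(\frac{13}{4} + \frac{1}{12} \cdot 6\right)\right) + 33307} = \frac{1}{\left(49 + \left(\frac{13}{4} + \frac{1}{2}\right)^{2} + 255 \left(\frac{13}{4} + \frac{1}{2}\right)\right) + 33307} = \frac{1}{\left(49 + \left(\frac{15}{4}\right)^{2} + 255 \cdot \frac{15}{4}\right) + 33307} = \frac{1}{\left(49 + \frac{225}{16} + \frac{3825}{4}\right) + 33307} = \frac{1}{\frac{16309}{16} + 33307} = \frac{1}{\frac{549221}{16}} = \frac{16}{549221}$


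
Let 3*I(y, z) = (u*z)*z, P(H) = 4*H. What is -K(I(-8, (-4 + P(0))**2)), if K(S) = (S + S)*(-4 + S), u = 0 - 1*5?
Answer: -3307520/9 ≈ -3.6750e+5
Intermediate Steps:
u = -5 (u = 0 - 5 = -5)
I(y, z) = -5*z**2/3 (I(y, z) = ((-5*z)*z)/3 = (-5*z**2)/3 = -5*z**2/3)
K(S) = 2*S*(-4 + S) (K(S) = (2*S)*(-4 + S) = 2*S*(-4 + S))
-K(I(-8, (-4 + P(0))**2)) = -2*(-5*(-4 + 4*0)**4/3)*(-4 - 5*(-4 + 4*0)**4/3) = -2*(-5*(-4 + 0)**4/3)*(-4 - 5*(-4 + 0)**4/3) = -2*(-5*((-4)**2)**2/3)*(-4 - 5*((-4)**2)**2/3) = -2*(-5/3*16**2)*(-4 - 5/3*16**2) = -2*(-5/3*256)*(-4 - 5/3*256) = -2*(-1280)*(-4 - 1280/3)/3 = -2*(-1280)*(-1292)/(3*3) = -1*3307520/9 = -3307520/9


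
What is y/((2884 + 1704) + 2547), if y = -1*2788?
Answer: -2788/7135 ≈ -0.39075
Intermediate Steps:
y = -2788
y/((2884 + 1704) + 2547) = -2788/((2884 + 1704) + 2547) = -2788/(4588 + 2547) = -2788/7135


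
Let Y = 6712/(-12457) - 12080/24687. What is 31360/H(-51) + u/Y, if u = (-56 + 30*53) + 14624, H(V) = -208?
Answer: -32608385005813/2055168076 ≈ -15867.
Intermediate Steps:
Y = -316179704/307525959 (Y = 6712*(-1/12457) - 12080*1/24687 = -6712/12457 - 12080/24687 = -316179704/307525959 ≈ -1.0281)
u = 16158 (u = (-56 + 1590) + 14624 = 1534 + 14624 = 16158)
31360/H(-51) + u/Y = 31360/(-208) + 16158/(-316179704/307525959) = 31360*(-1/208) + 16158*(-307525959/316179704) = -1960/13 - 2484502222761/158089852 = -32608385005813/2055168076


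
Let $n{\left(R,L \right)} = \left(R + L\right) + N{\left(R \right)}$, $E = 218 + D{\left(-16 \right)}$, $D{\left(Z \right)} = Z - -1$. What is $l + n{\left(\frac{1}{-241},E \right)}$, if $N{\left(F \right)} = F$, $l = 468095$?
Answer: $\frac{112859816}{241} \approx 4.683 \cdot 10^{5}$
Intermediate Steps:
$D{\left(Z \right)} = 1 + Z$ ($D{\left(Z \right)} = Z + 1 = 1 + Z$)
$E = 203$ ($E = 218 + \left(1 - 16\right) = 218 - 15 = 203$)
$n{\left(R,L \right)} = L + 2 R$ ($n{\left(R,L \right)} = \left(R + L\right) + R = \left(L + R\right) + R = L + 2 R$)
$l + n{\left(\frac{1}{-241},E \right)} = 468095 + \left(203 + \frac{2}{-241}\right) = 468095 + \left(203 + 2 \left(- \frac{1}{241}\right)\right) = 468095 + \left(203 - \frac{2}{241}\right) = 468095 + \frac{48921}{241} = \frac{112859816}{241}$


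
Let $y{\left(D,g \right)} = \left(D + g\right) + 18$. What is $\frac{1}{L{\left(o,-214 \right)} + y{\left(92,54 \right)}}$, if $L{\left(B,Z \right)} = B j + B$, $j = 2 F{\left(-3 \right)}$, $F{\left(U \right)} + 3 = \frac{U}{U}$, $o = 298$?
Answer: $- \frac{1}{730} \approx -0.0013699$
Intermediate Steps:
$y{\left(D,g \right)} = 18 + D + g$
$F{\left(U \right)} = -2$ ($F{\left(U \right)} = -3 + \frac{U}{U} = -3 + 1 = -2$)
$j = -4$ ($j = 2 \left(-2\right) = -4$)
$L{\left(B,Z \right)} = - 3 B$ ($L{\left(B,Z \right)} = B \left(-4\right) + B = - 4 B + B = - 3 B$)
$\frac{1}{L{\left(o,-214 \right)} + y{\left(92,54 \right)}} = \frac{1}{\left(-3\right) 298 + \left(18 + 92 + 54\right)} = \frac{1}{-894 + 164} = \frac{1}{-730} = - \frac{1}{730}$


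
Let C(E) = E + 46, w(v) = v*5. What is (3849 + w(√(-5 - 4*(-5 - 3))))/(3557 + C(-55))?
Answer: 3849/3548 + 15*√3/3548 ≈ 1.0922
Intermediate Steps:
w(v) = 5*v
C(E) = 46 + E
(3849 + w(√(-5 - 4*(-5 - 3))))/(3557 + C(-55)) = (3849 + 5*√(-5 - 4*(-5 - 3)))/(3557 + (46 - 55)) = (3849 + 5*√(-5 - 4*(-8)))/(3557 - 9) = (3849 + 5*√(-5 + 32))/3548 = (3849 + 5*√27)*(1/3548) = (3849 + 5*(3*√3))*(1/3548) = (3849 + 15*√3)*(1/3548) = 3849/3548 + 15*√3/3548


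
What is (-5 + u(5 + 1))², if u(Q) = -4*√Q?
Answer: 121 + 40*√6 ≈ 218.98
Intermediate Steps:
(-5 + u(5 + 1))² = (-5 - 4*√(5 + 1))² = (-5 - 4*√6)²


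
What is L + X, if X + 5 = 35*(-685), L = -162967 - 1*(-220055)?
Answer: 33108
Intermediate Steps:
L = 57088 (L = -162967 + 220055 = 57088)
X = -23980 (X = -5 + 35*(-685) = -5 - 23975 = -23980)
L + X = 57088 - 23980 = 33108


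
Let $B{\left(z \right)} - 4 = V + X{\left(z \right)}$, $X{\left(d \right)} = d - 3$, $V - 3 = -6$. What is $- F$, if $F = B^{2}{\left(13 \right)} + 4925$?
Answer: $-5046$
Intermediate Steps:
$V = -3$ ($V = 3 - 6 = -3$)
$X{\left(d \right)} = -3 + d$
$B{\left(z \right)} = -2 + z$ ($B{\left(z \right)} = 4 + \left(-3 + \left(-3 + z\right)\right) = 4 + \left(-6 + z\right) = -2 + z$)
$F = 5046$ ($F = \left(-2 + 13\right)^{2} + 4925 = 11^{2} + 4925 = 121 + 4925 = 5046$)
$- F = \left(-1\right) 5046 = -5046$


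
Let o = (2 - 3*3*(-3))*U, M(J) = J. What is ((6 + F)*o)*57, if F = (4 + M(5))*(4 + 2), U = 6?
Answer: 595080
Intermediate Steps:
o = 174 (o = (2 - 3*3*(-3))*6 = (2 - 9*(-3))*6 = (2 + 27)*6 = 29*6 = 174)
F = 54 (F = (4 + 5)*(4 + 2) = 9*6 = 54)
((6 + F)*o)*57 = ((6 + 54)*174)*57 = (60*174)*57 = 10440*57 = 595080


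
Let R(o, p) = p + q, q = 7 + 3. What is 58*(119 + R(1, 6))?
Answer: 7830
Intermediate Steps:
q = 10
R(o, p) = 10 + p (R(o, p) = p + 10 = 10 + p)
58*(119 + R(1, 6)) = 58*(119 + (10 + 6)) = 58*(119 + 16) = 58*135 = 7830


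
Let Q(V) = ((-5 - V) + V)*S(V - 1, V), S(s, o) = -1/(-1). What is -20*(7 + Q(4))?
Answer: -40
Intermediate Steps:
S(s, o) = 1 (S(s, o) = -1*(-1) = 1)
Q(V) = -5 (Q(V) = ((-5 - V) + V)*1 = -5*1 = -5)
-20*(7 + Q(4)) = -20*(7 - 5) = -20*2 = -40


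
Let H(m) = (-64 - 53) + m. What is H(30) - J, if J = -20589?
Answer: 20502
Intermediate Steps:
H(m) = -117 + m
H(30) - J = (-117 + 30) - 1*(-20589) = -87 + 20589 = 20502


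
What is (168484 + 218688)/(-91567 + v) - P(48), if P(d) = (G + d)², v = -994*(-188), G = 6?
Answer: -277522208/95305 ≈ -2911.9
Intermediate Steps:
v = 186872
P(d) = (6 + d)²
(168484 + 218688)/(-91567 + v) - P(48) = (168484 + 218688)/(-91567 + 186872) - (6 + 48)² = 387172/95305 - 1*54² = 387172*(1/95305) - 1*2916 = 387172/95305 - 2916 = -277522208/95305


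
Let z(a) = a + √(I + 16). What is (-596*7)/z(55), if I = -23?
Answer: -57365/758 + 1043*I*√7/758 ≈ -75.679 + 3.6405*I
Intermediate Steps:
z(a) = a + I*√7 (z(a) = a + √(-23 + 16) = a + √(-7) = a + I*√7)
(-596*7)/z(55) = (-596*7)/(55 + I*√7) = -4172/(55 + I*√7)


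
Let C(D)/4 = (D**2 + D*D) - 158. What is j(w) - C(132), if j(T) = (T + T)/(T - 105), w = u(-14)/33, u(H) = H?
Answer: -68963716/497 ≈ -1.3876e+5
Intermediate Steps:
C(D) = -632 + 8*D**2 (C(D) = 4*((D**2 + D*D) - 158) = 4*((D**2 + D**2) - 158) = 4*(2*D**2 - 158) = 4*(-158 + 2*D**2) = -632 + 8*D**2)
w = -14/33 ≈ -0.42424
j(T) = 2*T/(-105 + T) (j(T) = (2*T)/(-105 + T) = 2*T/(-105 + T))
j(w) - C(132) = 2*(-14/33)/(-105 - 14/33) - (-632 + 8*132**2) = 2*(-14/33)/(-3479/33) - (-632 + 8*17424) = 2*(-14/33)*(-33/3479) - (-632 + 139392) = 4/497 - 1*138760 = 4/497 - 138760 = -68963716/497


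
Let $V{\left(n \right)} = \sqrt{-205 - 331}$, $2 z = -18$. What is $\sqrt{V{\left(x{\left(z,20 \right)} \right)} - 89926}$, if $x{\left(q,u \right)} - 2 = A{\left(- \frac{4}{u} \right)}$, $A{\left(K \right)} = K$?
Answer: $\sqrt{-89926 + 2 i \sqrt{134}} \approx 0.039 + 299.88 i$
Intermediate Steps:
$z = -9$ ($z = \frac{1}{2} \left(-18\right) = -9$)
$x{\left(q,u \right)} = 2 - \frac{4}{u}$
$V{\left(n \right)} = 2 i \sqrt{134}$ ($V{\left(n \right)} = \sqrt{-536} = 2 i \sqrt{134}$)
$\sqrt{V{\left(x{\left(z,20 \right)} \right)} - 89926} = \sqrt{2 i \sqrt{134} - 89926} = \sqrt{-89926 + 2 i \sqrt{134}}$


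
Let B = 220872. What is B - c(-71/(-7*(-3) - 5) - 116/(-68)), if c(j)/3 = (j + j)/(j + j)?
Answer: 220869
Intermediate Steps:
c(j) = 3 (c(j) = 3*((j + j)/(j + j)) = 3*((2*j)/((2*j))) = 3*((2*j)*(1/(2*j))) = 3*1 = 3)
B - c(-71/(-7*(-3) - 5) - 116/(-68)) = 220872 - 1*3 = 220872 - 3 = 220869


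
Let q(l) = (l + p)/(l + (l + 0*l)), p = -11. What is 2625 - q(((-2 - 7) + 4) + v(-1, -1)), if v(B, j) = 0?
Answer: 13117/5 ≈ 2623.4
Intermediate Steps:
q(l) = (-11 + l)/(2*l) (q(l) = (l - 11)/(l + (l + 0*l)) = (-11 + l)/(l + (l + 0)) = (-11 + l)/(l + l) = (-11 + l)/((2*l)) = (-11 + l)*(1/(2*l)) = (-11 + l)/(2*l))
2625 - q(((-2 - 7) + 4) + v(-1, -1)) = 2625 - (-11 + (((-2 - 7) + 4) + 0))/(2*(((-2 - 7) + 4) + 0)) = 2625 - (-11 + ((-9 + 4) + 0))/(2*((-9 + 4) + 0)) = 2625 - (-11 + (-5 + 0))/(2*(-5 + 0)) = 2625 - (-11 - 5)/(2*(-5)) = 2625 - (-1)*(-16)/(2*5) = 2625 - 1*8/5 = 2625 - 8/5 = 13117/5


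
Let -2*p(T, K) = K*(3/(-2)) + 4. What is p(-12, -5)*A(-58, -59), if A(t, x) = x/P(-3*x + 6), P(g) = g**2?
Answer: 1357/133956 ≈ 0.010130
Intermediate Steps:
p(T, K) = -2 + 3*K/4 (p(T, K) = -(K*(3/(-2)) + 4)/2 = -(K*(3*(-1/2)) + 4)/2 = -(K*(-3/2) + 4)/2 = -(-3*K/2 + 4)/2 = -(4 - 3*K/2)/2 = -2 + 3*K/4)
A(t, x) = x/(6 - 3*x)**2 (A(t, x) = x/((-3*x + 6)**2) = x/((6 - 3*x)**2) = x/(6 - 3*x)**2)
p(-12, -5)*A(-58, -59) = (-2 + (3/4)*(-5))*((1/9)*(-59)/(-2 - 59)**2) = (-2 - 15/4)*((1/9)*(-59)/(-61)**2) = -23*(-59)/(36*3721) = -23/4*(-59/33489) = 1357/133956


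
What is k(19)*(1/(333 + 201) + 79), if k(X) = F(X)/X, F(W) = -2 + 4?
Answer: 42187/5073 ≈ 8.3160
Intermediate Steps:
F(W) = 2
k(X) = 2/X
k(19)*(1/(333 + 201) + 79) = (2/19)*(1/(333 + 201) + 79) = (2*(1/19))*(1/534 + 79) = 2*(1/534 + 79)/19 = (2/19)*(42187/534) = 42187/5073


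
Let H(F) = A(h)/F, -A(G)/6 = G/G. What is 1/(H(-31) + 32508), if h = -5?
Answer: 31/1007754 ≈ 3.0761e-5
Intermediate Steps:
A(G) = -6 (A(G) = -6*G/G = -6*1 = -6)
H(F) = -6/F
1/(H(-31) + 32508) = 1/(-6/(-31) + 32508) = 1/(-6*(-1/31) + 32508) = 1/(6/31 + 32508) = 1/(1007754/31) = 31/1007754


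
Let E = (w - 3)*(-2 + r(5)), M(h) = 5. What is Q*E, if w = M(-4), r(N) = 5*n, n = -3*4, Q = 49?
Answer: -6076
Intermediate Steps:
n = -12
r(N) = -60 (r(N) = 5*(-12) = -60)
w = 5
E = -124 (E = (5 - 3)*(-2 - 60) = 2*(-62) = -124)
Q*E = 49*(-124) = -6076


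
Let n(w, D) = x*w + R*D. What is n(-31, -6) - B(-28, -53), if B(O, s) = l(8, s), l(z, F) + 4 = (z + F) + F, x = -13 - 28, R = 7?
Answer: 1331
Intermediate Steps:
x = -41
n(w, D) = -41*w + 7*D
l(z, F) = -4 + z + 2*F (l(z, F) = -4 + ((z + F) + F) = -4 + ((F + z) + F) = -4 + (z + 2*F) = -4 + z + 2*F)
B(O, s) = 4 + 2*s (B(O, s) = -4 + 8 + 2*s = 4 + 2*s)
n(-31, -6) - B(-28, -53) = (-41*(-31) + 7*(-6)) - (4 + 2*(-53)) = (1271 - 42) - (4 - 106) = 1229 - 1*(-102) = 1229 + 102 = 1331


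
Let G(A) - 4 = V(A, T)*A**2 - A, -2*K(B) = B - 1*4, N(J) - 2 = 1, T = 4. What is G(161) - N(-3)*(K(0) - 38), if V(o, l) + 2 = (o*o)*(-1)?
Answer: -671950132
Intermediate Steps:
N(J) = 3 (N(J) = 2 + 1 = 3)
K(B) = 2 - B/2 (K(B) = -(B - 1*4)/2 = -(B - 4)/2 = -(-4 + B)/2 = 2 - B/2)
V(o, l) = -2 - o**2 (V(o, l) = -2 + (o*o)*(-1) = -2 + o**2*(-1) = -2 - o**2)
G(A) = 4 - A + A**2*(-2 - A**2) (G(A) = 4 + ((-2 - A**2)*A**2 - A) = 4 + (A**2*(-2 - A**2) - A) = 4 + (-A + A**2*(-2 - A**2)) = 4 - A + A**2*(-2 - A**2))
G(161) - N(-3)*(K(0) - 38) = (4 - 1*161 - 1*161**4 - 2*161**2) - 3*((2 - 1/2*0) - 38) = (4 - 161 - 1*671898241 - 2*25921) - 3*((2 + 0) - 38) = (4 - 161 - 671898241 - 51842) - 3*(2 - 38) = -671950240 - 3*(-36) = -671950240 - 1*(-108) = -671950240 + 108 = -671950132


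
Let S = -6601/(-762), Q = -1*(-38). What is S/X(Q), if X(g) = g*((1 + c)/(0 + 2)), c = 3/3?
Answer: 6601/28956 ≈ 0.22797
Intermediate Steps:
c = 1 (c = 3*(⅓) = 1)
Q = 38
S = 6601/762 (S = -6601*(-1/762) = 6601/762 ≈ 8.6627)
X(g) = g (X(g) = g*((1 + 1)/(0 + 2)) = g*(2/2) = g*(2*(½)) = g*1 = g)
S/X(Q) = (6601/762)/38 = (6601/762)*(1/38) = 6601/28956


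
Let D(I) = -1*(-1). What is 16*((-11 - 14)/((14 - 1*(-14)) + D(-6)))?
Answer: -400/29 ≈ -13.793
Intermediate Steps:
D(I) = 1
16*((-11 - 14)/((14 - 1*(-14)) + D(-6))) = 16*((-11 - 14)/((14 - 1*(-14)) + 1)) = 16*(-25/((14 + 14) + 1)) = 16*(-25/(28 + 1)) = 16*(-25/29) = -400/29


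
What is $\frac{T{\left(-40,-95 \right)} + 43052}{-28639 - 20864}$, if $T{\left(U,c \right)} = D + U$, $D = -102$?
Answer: $- \frac{42910}{49503} \approx -0.86682$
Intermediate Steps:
$T{\left(U,c \right)} = -102 + U$
$\frac{T{\left(-40,-95 \right)} + 43052}{-28639 - 20864} = \frac{\left(-102 - 40\right) + 43052}{-28639 - 20864} = \frac{-142 + 43052}{-49503} = 42910 \left(- \frac{1}{49503}\right) = - \frac{42910}{49503}$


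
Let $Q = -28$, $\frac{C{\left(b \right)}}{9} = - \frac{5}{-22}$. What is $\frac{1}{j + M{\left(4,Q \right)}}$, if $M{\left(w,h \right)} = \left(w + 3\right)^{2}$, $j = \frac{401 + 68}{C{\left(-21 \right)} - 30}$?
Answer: $\frac{615}{19817} \approx 0.031034$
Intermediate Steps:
$C{\left(b \right)} = \frac{45}{22}$ ($C{\left(b \right)} = 9 \left(- \frac{5}{-22}\right) = 9 \left(\left(-5\right) \left(- \frac{1}{22}\right)\right) = 9 \cdot \frac{5}{22} = \frac{45}{22}$)
$j = - \frac{10318}{615}$ ($j = \frac{401 + 68}{\frac{45}{22} - 30} = \frac{469}{- \frac{615}{22}} = 469 \left(- \frac{22}{615}\right) = - \frac{10318}{615} \approx -16.777$)
$M{\left(w,h \right)} = \left(3 + w\right)^{2}$
$\frac{1}{j + M{\left(4,Q \right)}} = \frac{1}{- \frac{10318}{615} + \left(3 + 4\right)^{2}} = \frac{1}{- \frac{10318}{615} + 7^{2}} = \frac{1}{- \frac{10318}{615} + 49} = \frac{1}{\frac{19817}{615}} = \frac{615}{19817}$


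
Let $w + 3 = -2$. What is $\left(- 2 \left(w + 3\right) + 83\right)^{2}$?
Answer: $7569$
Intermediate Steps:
$w = -5$ ($w = -3 - 2 = -5$)
$\left(- 2 \left(w + 3\right) + 83\right)^{2} = \left(- 2 \left(-5 + 3\right) + 83\right)^{2} = \left(\left(-2\right) \left(-2\right) + 83\right)^{2} = \left(4 + 83\right)^{2} = 87^{2} = 7569$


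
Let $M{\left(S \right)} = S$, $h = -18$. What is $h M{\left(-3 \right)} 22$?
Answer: $1188$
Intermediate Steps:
$h M{\left(-3 \right)} 22 = \left(-18\right) \left(-3\right) 22 = 54 \cdot 22 = 1188$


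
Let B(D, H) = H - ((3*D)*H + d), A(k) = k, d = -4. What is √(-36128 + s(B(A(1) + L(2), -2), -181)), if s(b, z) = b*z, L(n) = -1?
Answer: I*√36490 ≈ 191.02*I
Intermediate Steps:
B(D, H) = 4 + H - 3*D*H (B(D, H) = H - ((3*D)*H - 4) = H - (3*D*H - 4) = H - (-4 + 3*D*H) = H + (4 - 3*D*H) = 4 + H - 3*D*H)
√(-36128 + s(B(A(1) + L(2), -2), -181)) = √(-36128 + (4 - 2 - 3*(1 - 1)*(-2))*(-181)) = √(-36128 + (4 - 2 - 3*0*(-2))*(-181)) = √(-36128 + (4 - 2 + 0)*(-181)) = √(-36128 + 2*(-181)) = √(-36128 - 362) = √(-36490) = I*√36490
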